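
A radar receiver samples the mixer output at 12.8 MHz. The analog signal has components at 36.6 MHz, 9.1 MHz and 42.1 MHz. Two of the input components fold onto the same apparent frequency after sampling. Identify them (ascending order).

fs/2 = 6.4 MHz.
36.6 MHz mod fs = 11 MHz.
11 MHz > fs/2 = 6.4 MHz, folds to fs − 11 MHz = 1.8 MHz.
9.1 MHz > fs/2 = 6.4 MHz, folds to fs − 9.1 MHz = 3.7 MHz.
42.1 MHz mod fs = 3.7 MHz.
3.7 MHz ≤ fs/2 = 6.4 MHz, appears at 3.7 MHz.
9.1 MHz and 42.1 MHz both map to 3.7 MHz.

9.1 MHz, 42.1 MHz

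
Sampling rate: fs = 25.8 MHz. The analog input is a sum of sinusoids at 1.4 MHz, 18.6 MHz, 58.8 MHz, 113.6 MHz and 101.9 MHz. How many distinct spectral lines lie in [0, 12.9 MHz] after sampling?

4

fs/2 = 12.9 MHz.
1.4 MHz ≤ fs/2 = 12.9 MHz, passes unchanged.
18.6 MHz > fs/2 = 12.9 MHz, folds to fs − 18.6 MHz = 7.2 MHz.
58.8 MHz mod fs = 7.2 MHz.
7.2 MHz ≤ fs/2 = 12.9 MHz, appears at 7.2 MHz.
113.6 MHz mod fs = 10.4 MHz.
10.4 MHz ≤ fs/2 = 12.9 MHz, appears at 10.4 MHz.
101.9 MHz mod fs = 24.5 MHz.
24.5 MHz > fs/2 = 12.9 MHz, folds to fs − 24.5 MHz = 1.3 MHz.
Distinct values: {1.3 MHz, 1.4 MHz, 7.2 MHz, 10.4 MHz} → 4.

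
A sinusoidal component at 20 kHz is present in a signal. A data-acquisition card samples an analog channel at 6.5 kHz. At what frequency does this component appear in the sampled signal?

20 kHz mod fs = 0.5 kHz.
0.5 kHz ≤ fs/2 = 3.25 kHz, appears at 0.5 kHz.

0.5 kHz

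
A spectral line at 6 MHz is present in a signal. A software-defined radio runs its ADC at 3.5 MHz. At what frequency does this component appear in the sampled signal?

1 MHz

6 MHz mod fs = 2.5 MHz.
2.5 MHz > fs/2 = 1.75 MHz, folds to fs − 2.5 MHz = 1 MHz.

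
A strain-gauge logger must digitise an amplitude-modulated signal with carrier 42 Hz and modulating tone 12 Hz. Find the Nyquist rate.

AM sidebands sit at fc ± fm = 30 Hz and 54 Hz.
Highest-frequency component: 54 Hz.
Nyquist rate = 2 × 54 Hz = 108 Hz.

108 Hz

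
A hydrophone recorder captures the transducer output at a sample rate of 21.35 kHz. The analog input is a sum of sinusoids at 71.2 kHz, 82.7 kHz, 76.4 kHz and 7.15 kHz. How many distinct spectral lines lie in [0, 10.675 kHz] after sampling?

3

fs/2 = 10.675 kHz.
71.2 kHz mod fs = 7.15 kHz.
7.15 kHz ≤ fs/2 = 10.675 kHz, appears at 7.15 kHz.
82.7 kHz mod fs = 18.65 kHz.
18.65 kHz > fs/2 = 10.675 kHz, folds to fs − 18.65 kHz = 2.7 kHz.
76.4 kHz mod fs = 12.35 kHz.
12.35 kHz > fs/2 = 10.675 kHz, folds to fs − 12.35 kHz = 9 kHz.
7.15 kHz ≤ fs/2 = 10.675 kHz, passes unchanged.
Distinct values: {2.7 kHz, 7.15 kHz, 9 kHz} → 3.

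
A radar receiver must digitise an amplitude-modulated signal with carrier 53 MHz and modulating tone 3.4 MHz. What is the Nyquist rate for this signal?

112.8 MHz

AM sidebands sit at fc ± fm = 49.6 MHz and 56.4 MHz.
Highest-frequency component: 56.4 MHz.
Nyquist rate = 2 × 56.4 MHz = 112.8 MHz.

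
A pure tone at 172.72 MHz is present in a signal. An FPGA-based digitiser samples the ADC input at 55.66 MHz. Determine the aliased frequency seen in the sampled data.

5.74 MHz

172.72 MHz mod fs = 5.74 MHz.
5.74 MHz ≤ fs/2 = 27.83 MHz, appears at 5.74 MHz.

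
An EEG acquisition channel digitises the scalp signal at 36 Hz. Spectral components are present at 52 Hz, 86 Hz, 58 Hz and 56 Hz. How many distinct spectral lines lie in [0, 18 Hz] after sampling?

2

fs/2 = 18 Hz.
52 Hz mod fs = 16 Hz.
16 Hz ≤ fs/2 = 18 Hz, appears at 16 Hz.
86 Hz mod fs = 14 Hz.
14 Hz ≤ fs/2 = 18 Hz, appears at 14 Hz.
58 Hz mod fs = 22 Hz.
22 Hz > fs/2 = 18 Hz, folds to fs − 22 Hz = 14 Hz.
56 Hz mod fs = 20 Hz.
20 Hz > fs/2 = 18 Hz, folds to fs − 20 Hz = 16 Hz.
Distinct values: {14 Hz, 16 Hz} → 2.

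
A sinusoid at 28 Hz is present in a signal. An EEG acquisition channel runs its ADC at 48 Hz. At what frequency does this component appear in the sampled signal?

28 Hz > fs/2 = 24 Hz, folds to fs − 28 Hz = 20 Hz.

20 Hz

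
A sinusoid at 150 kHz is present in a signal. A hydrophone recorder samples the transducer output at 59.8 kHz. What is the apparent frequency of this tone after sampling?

29.4 kHz

150 kHz mod fs = 30.4 kHz.
30.4 kHz > fs/2 = 29.9 kHz, folds to fs − 30.4 kHz = 29.4 kHz.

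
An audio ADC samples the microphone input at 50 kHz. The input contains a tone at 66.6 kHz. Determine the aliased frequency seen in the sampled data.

16.6 kHz

66.6 kHz mod fs = 16.6 kHz.
16.6 kHz ≤ fs/2 = 25 kHz, appears at 16.6 kHz.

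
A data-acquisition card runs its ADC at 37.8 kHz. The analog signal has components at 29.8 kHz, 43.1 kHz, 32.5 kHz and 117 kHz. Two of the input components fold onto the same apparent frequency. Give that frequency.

5.3 kHz

fs/2 = 18.9 kHz.
29.8 kHz > fs/2 = 18.9 kHz, folds to fs − 29.8 kHz = 8 kHz.
43.1 kHz mod fs = 5.3 kHz.
5.3 kHz ≤ fs/2 = 18.9 kHz, appears at 5.3 kHz.
32.5 kHz > fs/2 = 18.9 kHz, folds to fs − 32.5 kHz = 5.3 kHz.
117 kHz mod fs = 3.6 kHz.
3.6 kHz ≤ fs/2 = 18.9 kHz, appears at 3.6 kHz.
32.5 kHz and 43.1 kHz both map to 5.3 kHz.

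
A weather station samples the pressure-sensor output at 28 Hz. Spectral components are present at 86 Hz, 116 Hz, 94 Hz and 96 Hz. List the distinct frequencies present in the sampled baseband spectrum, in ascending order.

2 Hz, 4 Hz, 10 Hz, 12 Hz

fs/2 = 14 Hz.
86 Hz mod fs = 2 Hz.
2 Hz ≤ fs/2 = 14 Hz, appears at 2 Hz.
116 Hz mod fs = 4 Hz.
4 Hz ≤ fs/2 = 14 Hz, appears at 4 Hz.
94 Hz mod fs = 10 Hz.
10 Hz ≤ fs/2 = 14 Hz, appears at 10 Hz.
96 Hz mod fs = 12 Hz.
12 Hz ≤ fs/2 = 14 Hz, appears at 12 Hz.
Distinct values: {2 Hz, 4 Hz, 10 Hz, 12 Hz}.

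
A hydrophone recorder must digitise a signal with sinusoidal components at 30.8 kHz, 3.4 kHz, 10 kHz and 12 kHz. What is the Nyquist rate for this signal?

Highest-frequency component: 30.8 kHz.
Nyquist rate = 2 × 30.8 kHz = 61.6 kHz.

61.6 kHz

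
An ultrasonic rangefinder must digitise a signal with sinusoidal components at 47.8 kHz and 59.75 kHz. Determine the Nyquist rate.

Highest-frequency component: 59.75 kHz.
Nyquist rate = 2 × 59.75 kHz = 119.5 kHz.

119.5 kHz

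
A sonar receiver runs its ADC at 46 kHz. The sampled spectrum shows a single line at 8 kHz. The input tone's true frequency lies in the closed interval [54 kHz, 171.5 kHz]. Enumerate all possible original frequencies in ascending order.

54 kHz, 84 kHz, 100 kHz, 130 kHz, 146 kHz

Frequencies that alias to 8 kHz are k·fs ± 8 kHz for integer k ≥ 0.
k=0: 8 kHz.
k=1: 38 kHz, 54 kHz.
k=2: 84 kHz, 100 kHz.
k=3: 130 kHz, 146 kHz.
k=4: 176 kHz, 192 kHz.
Within [54 kHz, 171.5 kHz]: 54 kHz, 84 kHz, 100 kHz, 130 kHz, 146 kHz.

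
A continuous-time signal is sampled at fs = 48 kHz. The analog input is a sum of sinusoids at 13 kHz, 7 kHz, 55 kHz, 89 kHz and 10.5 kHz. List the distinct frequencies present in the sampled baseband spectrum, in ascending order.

fs/2 = 24 kHz.
13 kHz ≤ fs/2 = 24 kHz, passes unchanged.
7 kHz ≤ fs/2 = 24 kHz, passes unchanged.
55 kHz mod fs = 7 kHz.
7 kHz ≤ fs/2 = 24 kHz, appears at 7 kHz.
89 kHz mod fs = 41 kHz.
41 kHz > fs/2 = 24 kHz, folds to fs − 41 kHz = 7 kHz.
10.5 kHz ≤ fs/2 = 24 kHz, passes unchanged.
Distinct values: {7 kHz, 10.5 kHz, 13 kHz}.

7 kHz, 10.5 kHz, 13 kHz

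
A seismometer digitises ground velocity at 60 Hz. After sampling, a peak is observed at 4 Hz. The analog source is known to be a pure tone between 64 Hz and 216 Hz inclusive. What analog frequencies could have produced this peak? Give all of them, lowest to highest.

Frequencies that alias to 4 Hz are k·fs ± 4 Hz for integer k ≥ 0.
k=0: 4 Hz.
k=1: 56 Hz, 64 Hz.
k=2: 116 Hz, 124 Hz.
k=3: 176 Hz, 184 Hz.
k=4: 236 Hz, 244 Hz.
Within [64 Hz, 216 Hz]: 64 Hz, 116 Hz, 124 Hz, 176 Hz, 184 Hz.

64 Hz, 116 Hz, 124 Hz, 176 Hz, 184 Hz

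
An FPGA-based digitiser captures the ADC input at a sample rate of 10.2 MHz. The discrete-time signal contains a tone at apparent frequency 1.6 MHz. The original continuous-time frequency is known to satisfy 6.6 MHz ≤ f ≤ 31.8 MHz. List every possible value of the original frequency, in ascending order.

Frequencies that alias to 1.6 MHz are k·fs ± 1.6 MHz for integer k ≥ 0.
k=0: 1.6 MHz.
k=1: 8.6 MHz, 11.8 MHz.
k=2: 18.8 MHz, 22 MHz.
k=3: 29 MHz, 32.2 MHz.
k=4: 39.2 MHz, 42.4 MHz.
Within [6.6 MHz, 31.8 MHz]: 8.6 MHz, 11.8 MHz, 18.8 MHz, 22 MHz, 29 MHz.

8.6 MHz, 11.8 MHz, 18.8 MHz, 22 MHz, 29 MHz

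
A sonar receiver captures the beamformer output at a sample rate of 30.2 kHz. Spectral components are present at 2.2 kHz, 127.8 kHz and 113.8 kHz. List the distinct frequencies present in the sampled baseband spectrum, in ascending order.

2.2 kHz, 7 kHz

fs/2 = 15.1 kHz.
2.2 kHz ≤ fs/2 = 15.1 kHz, passes unchanged.
127.8 kHz mod fs = 7 kHz.
7 kHz ≤ fs/2 = 15.1 kHz, appears at 7 kHz.
113.8 kHz mod fs = 23.2 kHz.
23.2 kHz > fs/2 = 15.1 kHz, folds to fs − 23.2 kHz = 7 kHz.
Distinct values: {2.2 kHz, 7 kHz}.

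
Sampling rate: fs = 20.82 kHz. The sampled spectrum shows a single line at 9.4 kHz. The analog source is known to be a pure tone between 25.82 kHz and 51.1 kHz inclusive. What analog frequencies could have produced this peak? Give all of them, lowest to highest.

30.22 kHz, 32.24 kHz, 51.04 kHz

Frequencies that alias to 9.4 kHz are k·fs ± 9.4 kHz for integer k ≥ 0.
k=0: 9.4 kHz.
k=1: 11.42 kHz, 30.22 kHz.
k=2: 32.24 kHz, 51.04 kHz.
k=3: 53.06 kHz, 71.86 kHz.
Within [25.82 kHz, 51.1 kHz]: 30.22 kHz, 32.24 kHz, 51.04 kHz.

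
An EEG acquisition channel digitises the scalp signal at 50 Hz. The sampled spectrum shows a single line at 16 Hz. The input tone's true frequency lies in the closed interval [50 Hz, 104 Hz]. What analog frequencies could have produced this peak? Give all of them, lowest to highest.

Frequencies that alias to 16 Hz are k·fs ± 16 Hz for integer k ≥ 0.
k=0: 16 Hz.
k=1: 34 Hz, 66 Hz.
k=2: 84 Hz, 116 Hz.
k=3: 134 Hz, 166 Hz.
Within [50 Hz, 104 Hz]: 66 Hz, 84 Hz.

66 Hz, 84 Hz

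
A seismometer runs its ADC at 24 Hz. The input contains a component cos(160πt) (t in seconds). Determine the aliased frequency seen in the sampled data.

ω = 160π rad/s → f = ω/(2π) = 80 Hz.
80 Hz mod fs = 8 Hz.
8 Hz ≤ fs/2 = 12 Hz, appears at 8 Hz.

8 Hz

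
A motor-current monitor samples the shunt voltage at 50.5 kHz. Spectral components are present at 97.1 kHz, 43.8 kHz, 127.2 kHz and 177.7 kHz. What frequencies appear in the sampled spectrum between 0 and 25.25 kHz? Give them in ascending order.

fs/2 = 25.25 kHz.
97.1 kHz mod fs = 46.6 kHz.
46.6 kHz > fs/2 = 25.25 kHz, folds to fs − 46.6 kHz = 3.9 kHz.
43.8 kHz > fs/2 = 25.25 kHz, folds to fs − 43.8 kHz = 6.7 kHz.
127.2 kHz mod fs = 26.2 kHz.
26.2 kHz > fs/2 = 25.25 kHz, folds to fs − 26.2 kHz = 24.3 kHz.
177.7 kHz mod fs = 26.2 kHz.
26.2 kHz > fs/2 = 25.25 kHz, folds to fs − 26.2 kHz = 24.3 kHz.
Distinct values: {3.9 kHz, 6.7 kHz, 24.3 kHz}.

3.9 kHz, 6.7 kHz, 24.3 kHz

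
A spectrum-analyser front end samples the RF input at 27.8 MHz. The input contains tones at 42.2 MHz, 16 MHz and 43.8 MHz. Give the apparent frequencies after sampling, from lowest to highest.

11.8 MHz, 13.4 MHz

fs/2 = 13.9 MHz.
42.2 MHz mod fs = 14.4 MHz.
14.4 MHz > fs/2 = 13.9 MHz, folds to fs − 14.4 MHz = 13.4 MHz.
16 MHz > fs/2 = 13.9 MHz, folds to fs − 16 MHz = 11.8 MHz.
43.8 MHz mod fs = 16 MHz.
16 MHz > fs/2 = 13.9 MHz, folds to fs − 16 MHz = 11.8 MHz.
Distinct values: {11.8 MHz, 13.4 MHz}.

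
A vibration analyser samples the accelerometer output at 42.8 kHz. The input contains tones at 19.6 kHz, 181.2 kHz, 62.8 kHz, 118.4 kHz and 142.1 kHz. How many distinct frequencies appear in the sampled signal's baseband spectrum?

fs/2 = 21.4 kHz.
19.6 kHz ≤ fs/2 = 21.4 kHz, passes unchanged.
181.2 kHz mod fs = 10 kHz.
10 kHz ≤ fs/2 = 21.4 kHz, appears at 10 kHz.
62.8 kHz mod fs = 20 kHz.
20 kHz ≤ fs/2 = 21.4 kHz, appears at 20 kHz.
118.4 kHz mod fs = 32.8 kHz.
32.8 kHz > fs/2 = 21.4 kHz, folds to fs − 32.8 kHz = 10 kHz.
142.1 kHz mod fs = 13.7 kHz.
13.7 kHz ≤ fs/2 = 21.4 kHz, appears at 13.7 kHz.
Distinct values: {10 kHz, 13.7 kHz, 19.6 kHz, 20 kHz} → 4.

4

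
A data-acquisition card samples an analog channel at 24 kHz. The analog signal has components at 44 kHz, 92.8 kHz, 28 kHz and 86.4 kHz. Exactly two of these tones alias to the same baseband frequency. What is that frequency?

fs/2 = 12 kHz.
44 kHz mod fs = 20 kHz.
20 kHz > fs/2 = 12 kHz, folds to fs − 20 kHz = 4 kHz.
92.8 kHz mod fs = 20.8 kHz.
20.8 kHz > fs/2 = 12 kHz, folds to fs − 20.8 kHz = 3.2 kHz.
28 kHz mod fs = 4 kHz.
4 kHz ≤ fs/2 = 12 kHz, appears at 4 kHz.
86.4 kHz mod fs = 14.4 kHz.
14.4 kHz > fs/2 = 12 kHz, folds to fs − 14.4 kHz = 9.6 kHz.
28 kHz and 44 kHz both map to 4 kHz.

4 kHz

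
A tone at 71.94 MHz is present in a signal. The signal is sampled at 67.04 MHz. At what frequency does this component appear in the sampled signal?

4.9 MHz

71.94 MHz mod fs = 4.9 MHz.
4.9 MHz ≤ fs/2 = 33.52 MHz, appears at 4.9 MHz.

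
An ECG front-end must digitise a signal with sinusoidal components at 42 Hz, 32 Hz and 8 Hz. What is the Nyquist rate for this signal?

84 Hz

Highest-frequency component: 42 Hz.
Nyquist rate = 2 × 42 Hz = 84 Hz.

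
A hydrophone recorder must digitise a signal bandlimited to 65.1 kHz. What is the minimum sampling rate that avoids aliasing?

130.2 kHz

Nyquist rate = 2 × 65.1 kHz = 130.2 kHz.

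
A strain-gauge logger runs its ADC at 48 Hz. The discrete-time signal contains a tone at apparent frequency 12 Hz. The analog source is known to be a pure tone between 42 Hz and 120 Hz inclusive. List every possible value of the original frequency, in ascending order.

60 Hz, 84 Hz, 108 Hz

Frequencies that alias to 12 Hz are k·fs ± 12 Hz for integer k ≥ 0.
k=0: 12 Hz.
k=1: 36 Hz, 60 Hz.
k=2: 84 Hz, 108 Hz.
k=3: 132 Hz, 156 Hz.
Within [42 Hz, 120 Hz]: 60 Hz, 84 Hz, 108 Hz.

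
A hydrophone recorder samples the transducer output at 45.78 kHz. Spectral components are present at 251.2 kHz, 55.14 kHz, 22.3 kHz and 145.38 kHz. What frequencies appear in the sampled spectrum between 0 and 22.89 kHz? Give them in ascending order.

fs/2 = 22.89 kHz.
251.2 kHz mod fs = 22.3 kHz.
22.3 kHz ≤ fs/2 = 22.89 kHz, appears at 22.3 kHz.
55.14 kHz mod fs = 9.36 kHz.
9.36 kHz ≤ fs/2 = 22.89 kHz, appears at 9.36 kHz.
22.3 kHz ≤ fs/2 = 22.89 kHz, passes unchanged.
145.38 kHz mod fs = 8.04 kHz.
8.04 kHz ≤ fs/2 = 22.89 kHz, appears at 8.04 kHz.
Distinct values: {8.04 kHz, 9.36 kHz, 22.3 kHz}.

8.04 kHz, 9.36 kHz, 22.3 kHz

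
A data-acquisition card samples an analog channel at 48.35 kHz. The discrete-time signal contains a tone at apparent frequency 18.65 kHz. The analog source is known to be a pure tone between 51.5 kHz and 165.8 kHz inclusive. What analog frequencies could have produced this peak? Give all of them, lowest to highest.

Frequencies that alias to 18.65 kHz are k·fs ± 18.65 kHz for integer k ≥ 0.
k=0: 18.65 kHz.
k=1: 29.7 kHz, 67 kHz.
k=2: 78.05 kHz, 115.35 kHz.
k=3: 126.4 kHz, 163.7 kHz.
k=4: 174.75 kHz, 212.05 kHz.
Within [51.5 kHz, 165.8 kHz]: 67 kHz, 78.05 kHz, 115.35 kHz, 126.4 kHz, 163.7 kHz.

67 kHz, 78.05 kHz, 115.35 kHz, 126.4 kHz, 163.7 kHz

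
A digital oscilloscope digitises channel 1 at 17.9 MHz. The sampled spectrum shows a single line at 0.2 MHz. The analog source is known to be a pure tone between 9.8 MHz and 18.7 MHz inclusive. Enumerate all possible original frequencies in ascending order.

17.7 MHz, 18.1 MHz

Frequencies that alias to 0.2 MHz are k·fs ± 0.2 MHz for integer k ≥ 0.
k=0: 0.2 MHz.
k=1: 17.7 MHz, 18.1 MHz.
k=2: 35.6 MHz, 36 MHz.
Within [9.8 MHz, 18.7 MHz]: 17.7 MHz, 18.1 MHz.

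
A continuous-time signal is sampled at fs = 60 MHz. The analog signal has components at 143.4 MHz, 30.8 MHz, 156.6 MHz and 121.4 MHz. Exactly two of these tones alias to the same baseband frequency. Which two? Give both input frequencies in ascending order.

fs/2 = 30 MHz.
143.4 MHz mod fs = 23.4 MHz.
23.4 MHz ≤ fs/2 = 30 MHz, appears at 23.4 MHz.
30.8 MHz > fs/2 = 30 MHz, folds to fs − 30.8 MHz = 29.2 MHz.
156.6 MHz mod fs = 36.6 MHz.
36.6 MHz > fs/2 = 30 MHz, folds to fs − 36.6 MHz = 23.4 MHz.
121.4 MHz mod fs = 1.4 MHz.
1.4 MHz ≤ fs/2 = 30 MHz, appears at 1.4 MHz.
143.4 MHz and 156.6 MHz both map to 23.4 MHz.

143.4 MHz, 156.6 MHz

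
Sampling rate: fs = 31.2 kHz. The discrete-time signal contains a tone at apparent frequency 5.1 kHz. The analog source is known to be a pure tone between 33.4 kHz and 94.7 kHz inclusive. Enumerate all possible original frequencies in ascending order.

36.3 kHz, 57.3 kHz, 67.5 kHz, 88.5 kHz

Frequencies that alias to 5.1 kHz are k·fs ± 5.1 kHz for integer k ≥ 0.
k=0: 5.1 kHz.
k=1: 26.1 kHz, 36.3 kHz.
k=2: 57.3 kHz, 67.5 kHz.
k=3: 88.5 kHz, 98.7 kHz.
k=4: 119.7 kHz, 129.9 kHz.
Within [33.4 kHz, 94.7 kHz]: 36.3 kHz, 57.3 kHz, 67.5 kHz, 88.5 kHz.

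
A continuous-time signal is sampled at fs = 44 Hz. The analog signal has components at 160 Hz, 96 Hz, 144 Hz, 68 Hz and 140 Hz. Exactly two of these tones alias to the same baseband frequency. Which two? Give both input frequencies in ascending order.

fs/2 = 22 Hz.
160 Hz mod fs = 28 Hz.
28 Hz > fs/2 = 22 Hz, folds to fs − 28 Hz = 16 Hz.
96 Hz mod fs = 8 Hz.
8 Hz ≤ fs/2 = 22 Hz, appears at 8 Hz.
144 Hz mod fs = 12 Hz.
12 Hz ≤ fs/2 = 22 Hz, appears at 12 Hz.
68 Hz mod fs = 24 Hz.
24 Hz > fs/2 = 22 Hz, folds to fs − 24 Hz = 20 Hz.
140 Hz mod fs = 8 Hz.
8 Hz ≤ fs/2 = 22 Hz, appears at 8 Hz.
96 Hz and 140 Hz both map to 8 Hz.

96 Hz, 140 Hz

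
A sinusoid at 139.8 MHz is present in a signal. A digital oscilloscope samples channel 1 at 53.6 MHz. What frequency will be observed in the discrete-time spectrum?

21 MHz

139.8 MHz mod fs = 32.6 MHz.
32.6 MHz > fs/2 = 26.8 MHz, folds to fs − 32.6 MHz = 21 MHz.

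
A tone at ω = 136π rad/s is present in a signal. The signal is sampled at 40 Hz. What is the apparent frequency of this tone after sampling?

ω = 136π rad/s → f = ω/(2π) = 68 Hz.
68 Hz mod fs = 28 Hz.
28 Hz > fs/2 = 20 Hz, folds to fs − 28 Hz = 12 Hz.

12 Hz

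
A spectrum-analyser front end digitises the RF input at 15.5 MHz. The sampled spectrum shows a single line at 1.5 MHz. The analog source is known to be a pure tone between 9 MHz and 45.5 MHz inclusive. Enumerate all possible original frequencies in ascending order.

14 MHz, 17 MHz, 29.5 MHz, 32.5 MHz, 45 MHz

Frequencies that alias to 1.5 MHz are k·fs ± 1.5 MHz for integer k ≥ 0.
k=0: 1.5 MHz.
k=1: 14 MHz, 17 MHz.
k=2: 29.5 MHz, 32.5 MHz.
k=3: 45 MHz, 48 MHz.
k=4: 60.5 MHz, 63.5 MHz.
Within [9 MHz, 45.5 MHz]: 14 MHz, 17 MHz, 29.5 MHz, 32.5 MHz, 45 MHz.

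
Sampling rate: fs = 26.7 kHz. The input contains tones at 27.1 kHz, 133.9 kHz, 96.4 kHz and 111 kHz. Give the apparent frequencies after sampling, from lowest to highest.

fs/2 = 13.35 kHz.
27.1 kHz mod fs = 0.4 kHz.
0.4 kHz ≤ fs/2 = 13.35 kHz, appears at 0.4 kHz.
133.9 kHz mod fs = 0.4 kHz.
0.4 kHz ≤ fs/2 = 13.35 kHz, appears at 0.4 kHz.
96.4 kHz mod fs = 16.3 kHz.
16.3 kHz > fs/2 = 13.35 kHz, folds to fs − 16.3 kHz = 10.4 kHz.
111 kHz mod fs = 4.2 kHz.
4.2 kHz ≤ fs/2 = 13.35 kHz, appears at 4.2 kHz.
Distinct values: {0.4 kHz, 4.2 kHz, 10.4 kHz}.

0.4 kHz, 4.2 kHz, 10.4 kHz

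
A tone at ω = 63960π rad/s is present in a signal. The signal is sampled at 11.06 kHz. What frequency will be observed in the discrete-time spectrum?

ω = 63960π rad/s → f = ω/(2π) = 31980 Hz = 31.98 kHz.
31.98 kHz mod fs = 9.86 kHz.
9.86 kHz > fs/2 = 5.53 kHz, folds to fs − 9.86 kHz = 1.2 kHz.

1.2 kHz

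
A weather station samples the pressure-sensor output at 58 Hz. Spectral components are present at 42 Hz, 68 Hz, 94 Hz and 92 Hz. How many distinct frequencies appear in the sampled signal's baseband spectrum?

4

fs/2 = 29 Hz.
42 Hz > fs/2 = 29 Hz, folds to fs − 42 Hz = 16 Hz.
68 Hz mod fs = 10 Hz.
10 Hz ≤ fs/2 = 29 Hz, appears at 10 Hz.
94 Hz mod fs = 36 Hz.
36 Hz > fs/2 = 29 Hz, folds to fs − 36 Hz = 22 Hz.
92 Hz mod fs = 34 Hz.
34 Hz > fs/2 = 29 Hz, folds to fs − 34 Hz = 24 Hz.
Distinct values: {10 Hz, 16 Hz, 22 Hz, 24 Hz} → 4.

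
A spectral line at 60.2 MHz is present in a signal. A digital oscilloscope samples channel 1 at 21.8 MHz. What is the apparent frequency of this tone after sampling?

5.2 MHz

60.2 MHz mod fs = 16.6 MHz.
16.6 MHz > fs/2 = 10.9 MHz, folds to fs − 16.6 MHz = 5.2 MHz.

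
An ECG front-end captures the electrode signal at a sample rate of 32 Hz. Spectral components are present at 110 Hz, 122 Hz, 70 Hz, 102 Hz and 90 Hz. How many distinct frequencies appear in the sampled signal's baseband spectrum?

2

fs/2 = 16 Hz.
110 Hz mod fs = 14 Hz.
14 Hz ≤ fs/2 = 16 Hz, appears at 14 Hz.
122 Hz mod fs = 26 Hz.
26 Hz > fs/2 = 16 Hz, folds to fs − 26 Hz = 6 Hz.
70 Hz mod fs = 6 Hz.
6 Hz ≤ fs/2 = 16 Hz, appears at 6 Hz.
102 Hz mod fs = 6 Hz.
6 Hz ≤ fs/2 = 16 Hz, appears at 6 Hz.
90 Hz mod fs = 26 Hz.
26 Hz > fs/2 = 16 Hz, folds to fs − 26 Hz = 6 Hz.
Distinct values: {6 Hz, 14 Hz} → 2.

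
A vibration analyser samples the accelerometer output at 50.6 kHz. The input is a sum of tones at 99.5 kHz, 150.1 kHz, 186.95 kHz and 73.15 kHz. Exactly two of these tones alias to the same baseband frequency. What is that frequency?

fs/2 = 25.3 kHz.
99.5 kHz mod fs = 48.9 kHz.
48.9 kHz > fs/2 = 25.3 kHz, folds to fs − 48.9 kHz = 1.7 kHz.
150.1 kHz mod fs = 48.9 kHz.
48.9 kHz > fs/2 = 25.3 kHz, folds to fs − 48.9 kHz = 1.7 kHz.
186.95 kHz mod fs = 35.15 kHz.
35.15 kHz > fs/2 = 25.3 kHz, folds to fs − 35.15 kHz = 15.45 kHz.
73.15 kHz mod fs = 22.55 kHz.
22.55 kHz ≤ fs/2 = 25.3 kHz, appears at 22.55 kHz.
99.5 kHz and 150.1 kHz both map to 1.7 kHz.

1.7 kHz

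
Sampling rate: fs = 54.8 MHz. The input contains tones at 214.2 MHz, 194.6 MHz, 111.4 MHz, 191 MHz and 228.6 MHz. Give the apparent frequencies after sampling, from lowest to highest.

1.8 MHz, 5 MHz, 9.4 MHz, 24.6 MHz, 26.6 MHz

fs/2 = 27.4 MHz.
214.2 MHz mod fs = 49.8 MHz.
49.8 MHz > fs/2 = 27.4 MHz, folds to fs − 49.8 MHz = 5 MHz.
194.6 MHz mod fs = 30.2 MHz.
30.2 MHz > fs/2 = 27.4 MHz, folds to fs − 30.2 MHz = 24.6 MHz.
111.4 MHz mod fs = 1.8 MHz.
1.8 MHz ≤ fs/2 = 27.4 MHz, appears at 1.8 MHz.
191 MHz mod fs = 26.6 MHz.
26.6 MHz ≤ fs/2 = 27.4 MHz, appears at 26.6 MHz.
228.6 MHz mod fs = 9.4 MHz.
9.4 MHz ≤ fs/2 = 27.4 MHz, appears at 9.4 MHz.
Distinct values: {1.8 MHz, 5 MHz, 9.4 MHz, 24.6 MHz, 26.6 MHz}.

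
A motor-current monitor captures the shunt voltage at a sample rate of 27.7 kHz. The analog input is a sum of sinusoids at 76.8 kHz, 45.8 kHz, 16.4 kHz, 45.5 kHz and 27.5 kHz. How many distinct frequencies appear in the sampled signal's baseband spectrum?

fs/2 = 13.85 kHz.
76.8 kHz mod fs = 21.4 kHz.
21.4 kHz > fs/2 = 13.85 kHz, folds to fs − 21.4 kHz = 6.3 kHz.
45.8 kHz mod fs = 18.1 kHz.
18.1 kHz > fs/2 = 13.85 kHz, folds to fs − 18.1 kHz = 9.6 kHz.
16.4 kHz > fs/2 = 13.85 kHz, folds to fs − 16.4 kHz = 11.3 kHz.
45.5 kHz mod fs = 17.8 kHz.
17.8 kHz > fs/2 = 13.85 kHz, folds to fs − 17.8 kHz = 9.9 kHz.
27.5 kHz > fs/2 = 13.85 kHz, folds to fs − 27.5 kHz = 0.2 kHz.
Distinct values: {0.2 kHz, 6.3 kHz, 9.6 kHz, 9.9 kHz, 11.3 kHz} → 5.

5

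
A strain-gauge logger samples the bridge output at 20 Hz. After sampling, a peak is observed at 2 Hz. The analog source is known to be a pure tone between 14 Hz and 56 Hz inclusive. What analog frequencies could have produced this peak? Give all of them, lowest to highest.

Frequencies that alias to 2 Hz are k·fs ± 2 Hz for integer k ≥ 0.
k=0: 2 Hz.
k=1: 18 Hz, 22 Hz.
k=2: 38 Hz, 42 Hz.
k=3: 58 Hz, 62 Hz.
Within [14 Hz, 56 Hz]: 18 Hz, 22 Hz, 38 Hz, 42 Hz.

18 Hz, 22 Hz, 38 Hz, 42 Hz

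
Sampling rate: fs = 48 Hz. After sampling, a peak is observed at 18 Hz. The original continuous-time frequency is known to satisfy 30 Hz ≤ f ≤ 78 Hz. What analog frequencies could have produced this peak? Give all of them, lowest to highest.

30 Hz, 66 Hz, 78 Hz

Frequencies that alias to 18 Hz are k·fs ± 18 Hz for integer k ≥ 0.
k=0: 18 Hz.
k=1: 30 Hz, 66 Hz.
k=2: 78 Hz, 114 Hz.
k=3: 126 Hz, 162 Hz.
Within [30 Hz, 78 Hz]: 30 Hz, 66 Hz, 78 Hz.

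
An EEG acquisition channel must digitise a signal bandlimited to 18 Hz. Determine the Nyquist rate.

36 Hz

Nyquist rate = 2 × 18 Hz = 36 Hz.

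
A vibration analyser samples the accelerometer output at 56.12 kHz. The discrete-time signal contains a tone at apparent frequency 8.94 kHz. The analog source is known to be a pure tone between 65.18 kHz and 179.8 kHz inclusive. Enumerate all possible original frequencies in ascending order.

Frequencies that alias to 8.94 kHz are k·fs ± 8.94 kHz for integer k ≥ 0.
k=0: 8.94 kHz.
k=1: 47.18 kHz, 65.06 kHz.
k=2: 103.3 kHz, 121.18 kHz.
k=3: 159.42 kHz, 177.3 kHz.
k=4: 215.54 kHz, 233.42 kHz.
Within [65.18 kHz, 179.8 kHz]: 103.3 kHz, 121.18 kHz, 159.42 kHz, 177.3 kHz.

103.3 kHz, 121.18 kHz, 159.42 kHz, 177.3 kHz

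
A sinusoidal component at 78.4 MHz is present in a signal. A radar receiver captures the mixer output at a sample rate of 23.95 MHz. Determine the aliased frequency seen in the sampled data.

6.55 MHz

78.4 MHz mod fs = 6.55 MHz.
6.55 MHz ≤ fs/2 = 11.975 MHz, appears at 6.55 MHz.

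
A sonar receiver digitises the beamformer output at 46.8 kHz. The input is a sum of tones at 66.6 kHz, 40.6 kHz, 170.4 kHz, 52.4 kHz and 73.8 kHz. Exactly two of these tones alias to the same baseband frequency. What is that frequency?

19.8 kHz

fs/2 = 23.4 kHz.
66.6 kHz mod fs = 19.8 kHz.
19.8 kHz ≤ fs/2 = 23.4 kHz, appears at 19.8 kHz.
40.6 kHz > fs/2 = 23.4 kHz, folds to fs − 40.6 kHz = 6.2 kHz.
170.4 kHz mod fs = 30 kHz.
30 kHz > fs/2 = 23.4 kHz, folds to fs − 30 kHz = 16.8 kHz.
52.4 kHz mod fs = 5.6 kHz.
5.6 kHz ≤ fs/2 = 23.4 kHz, appears at 5.6 kHz.
73.8 kHz mod fs = 27 kHz.
27 kHz > fs/2 = 23.4 kHz, folds to fs − 27 kHz = 19.8 kHz.
66.6 kHz and 73.8 kHz both map to 19.8 kHz.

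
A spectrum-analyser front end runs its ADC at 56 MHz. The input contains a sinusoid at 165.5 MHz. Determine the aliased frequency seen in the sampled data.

165.5 MHz mod fs = 53.5 MHz.
53.5 MHz > fs/2 = 28 MHz, folds to fs − 53.5 MHz = 2.5 MHz.

2.5 MHz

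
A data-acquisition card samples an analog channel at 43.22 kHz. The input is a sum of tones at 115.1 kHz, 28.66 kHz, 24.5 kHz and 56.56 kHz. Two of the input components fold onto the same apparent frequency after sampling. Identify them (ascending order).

28.66 kHz, 115.1 kHz

fs/2 = 21.61 kHz.
115.1 kHz mod fs = 28.66 kHz.
28.66 kHz > fs/2 = 21.61 kHz, folds to fs − 28.66 kHz = 14.56 kHz.
28.66 kHz > fs/2 = 21.61 kHz, folds to fs − 28.66 kHz = 14.56 kHz.
24.5 kHz > fs/2 = 21.61 kHz, folds to fs − 24.5 kHz = 18.72 kHz.
56.56 kHz mod fs = 13.34 kHz.
13.34 kHz ≤ fs/2 = 21.61 kHz, appears at 13.34 kHz.
28.66 kHz and 115.1 kHz both map to 14.56 kHz.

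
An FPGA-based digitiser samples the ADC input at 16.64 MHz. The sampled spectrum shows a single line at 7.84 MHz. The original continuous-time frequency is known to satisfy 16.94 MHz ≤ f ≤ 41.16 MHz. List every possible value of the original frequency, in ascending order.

24.48 MHz, 25.44 MHz, 41.12 MHz

Frequencies that alias to 7.84 MHz are k·fs ± 7.84 MHz for integer k ≥ 0.
k=0: 7.84 MHz.
k=1: 8.8 MHz, 24.48 MHz.
k=2: 25.44 MHz, 41.12 MHz.
k=3: 42.08 MHz, 57.76 MHz.
Within [16.94 MHz, 41.16 MHz]: 24.48 MHz, 25.44 MHz, 41.12 MHz.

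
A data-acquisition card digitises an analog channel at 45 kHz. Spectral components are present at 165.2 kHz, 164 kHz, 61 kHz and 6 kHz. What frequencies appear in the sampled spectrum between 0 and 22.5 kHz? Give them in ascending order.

6 kHz, 14.8 kHz, 16 kHz

fs/2 = 22.5 kHz.
165.2 kHz mod fs = 30.2 kHz.
30.2 kHz > fs/2 = 22.5 kHz, folds to fs − 30.2 kHz = 14.8 kHz.
164 kHz mod fs = 29 kHz.
29 kHz > fs/2 = 22.5 kHz, folds to fs − 29 kHz = 16 kHz.
61 kHz mod fs = 16 kHz.
16 kHz ≤ fs/2 = 22.5 kHz, appears at 16 kHz.
6 kHz ≤ fs/2 = 22.5 kHz, passes unchanged.
Distinct values: {6 kHz, 14.8 kHz, 16 kHz}.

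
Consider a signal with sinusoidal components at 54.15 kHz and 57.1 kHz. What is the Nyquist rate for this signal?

Highest-frequency component: 57.1 kHz.
Nyquist rate = 2 × 57.1 kHz = 114.2 kHz.

114.2 kHz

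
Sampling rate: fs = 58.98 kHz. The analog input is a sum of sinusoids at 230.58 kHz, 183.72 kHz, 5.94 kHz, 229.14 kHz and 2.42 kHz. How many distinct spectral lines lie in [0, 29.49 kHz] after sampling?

4

fs/2 = 29.49 kHz.
230.58 kHz mod fs = 53.64 kHz.
53.64 kHz > fs/2 = 29.49 kHz, folds to fs − 53.64 kHz = 5.34 kHz.
183.72 kHz mod fs = 6.78 kHz.
6.78 kHz ≤ fs/2 = 29.49 kHz, appears at 6.78 kHz.
5.94 kHz ≤ fs/2 = 29.49 kHz, passes unchanged.
229.14 kHz mod fs = 52.2 kHz.
52.2 kHz > fs/2 = 29.49 kHz, folds to fs − 52.2 kHz = 6.78 kHz.
2.42 kHz ≤ fs/2 = 29.49 kHz, passes unchanged.
Distinct values: {2.42 kHz, 5.34 kHz, 5.94 kHz, 6.78 kHz} → 4.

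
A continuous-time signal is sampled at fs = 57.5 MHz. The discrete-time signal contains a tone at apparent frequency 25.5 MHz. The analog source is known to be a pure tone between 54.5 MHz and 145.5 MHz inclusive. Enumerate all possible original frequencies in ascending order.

Frequencies that alias to 25.5 MHz are k·fs ± 25.5 MHz for integer k ≥ 0.
k=0: 25.5 MHz.
k=1: 32 MHz, 83 MHz.
k=2: 89.5 MHz, 140.5 MHz.
k=3: 147 MHz, 198 MHz.
Within [54.5 MHz, 145.5 MHz]: 83 MHz, 89.5 MHz, 140.5 MHz.

83 MHz, 89.5 MHz, 140.5 MHz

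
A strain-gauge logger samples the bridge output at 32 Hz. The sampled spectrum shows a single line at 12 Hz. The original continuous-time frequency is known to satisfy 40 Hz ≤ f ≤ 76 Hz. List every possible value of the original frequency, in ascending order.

44 Hz, 52 Hz, 76 Hz

Frequencies that alias to 12 Hz are k·fs ± 12 Hz for integer k ≥ 0.
k=0: 12 Hz.
k=1: 20 Hz, 44 Hz.
k=2: 52 Hz, 76 Hz.
k=3: 84 Hz, 108 Hz.
Within [40 Hz, 76 Hz]: 44 Hz, 52 Hz, 76 Hz.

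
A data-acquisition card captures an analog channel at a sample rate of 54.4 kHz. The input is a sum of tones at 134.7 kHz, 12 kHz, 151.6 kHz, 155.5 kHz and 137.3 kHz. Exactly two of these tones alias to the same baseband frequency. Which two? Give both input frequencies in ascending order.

134.7 kHz, 137.3 kHz

fs/2 = 27.2 kHz.
134.7 kHz mod fs = 25.9 kHz.
25.9 kHz ≤ fs/2 = 27.2 kHz, appears at 25.9 kHz.
12 kHz ≤ fs/2 = 27.2 kHz, passes unchanged.
151.6 kHz mod fs = 42.8 kHz.
42.8 kHz > fs/2 = 27.2 kHz, folds to fs − 42.8 kHz = 11.6 kHz.
155.5 kHz mod fs = 46.7 kHz.
46.7 kHz > fs/2 = 27.2 kHz, folds to fs − 46.7 kHz = 7.7 kHz.
137.3 kHz mod fs = 28.5 kHz.
28.5 kHz > fs/2 = 27.2 kHz, folds to fs − 28.5 kHz = 25.9 kHz.
134.7 kHz and 137.3 kHz both map to 25.9 kHz.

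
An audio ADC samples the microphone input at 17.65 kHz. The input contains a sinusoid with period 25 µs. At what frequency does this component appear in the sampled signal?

T = 25 µs → f = 1/T = 40 kHz.
40 kHz mod fs = 4.7 kHz.
4.7 kHz ≤ fs/2 = 8.825 kHz, appears at 4.7 kHz.

4.7 kHz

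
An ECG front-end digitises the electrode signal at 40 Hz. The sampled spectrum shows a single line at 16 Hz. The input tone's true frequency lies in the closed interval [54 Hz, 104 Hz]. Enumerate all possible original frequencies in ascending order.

Frequencies that alias to 16 Hz are k·fs ± 16 Hz for integer k ≥ 0.
k=0: 16 Hz.
k=1: 24 Hz, 56 Hz.
k=2: 64 Hz, 96 Hz.
k=3: 104 Hz, 136 Hz.
k=4: 144 Hz, 176 Hz.
Within [54 Hz, 104 Hz]: 56 Hz, 64 Hz, 96 Hz, 104 Hz.

56 Hz, 64 Hz, 96 Hz, 104 Hz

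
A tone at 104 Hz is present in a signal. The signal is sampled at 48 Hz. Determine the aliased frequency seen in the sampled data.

8 Hz

104 Hz mod fs = 8 Hz.
8 Hz ≤ fs/2 = 24 Hz, appears at 8 Hz.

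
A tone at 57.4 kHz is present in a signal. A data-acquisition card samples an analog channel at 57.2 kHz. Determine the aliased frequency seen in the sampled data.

57.4 kHz mod fs = 0.2 kHz.
0.2 kHz ≤ fs/2 = 28.6 kHz, appears at 0.2 kHz.

0.2 kHz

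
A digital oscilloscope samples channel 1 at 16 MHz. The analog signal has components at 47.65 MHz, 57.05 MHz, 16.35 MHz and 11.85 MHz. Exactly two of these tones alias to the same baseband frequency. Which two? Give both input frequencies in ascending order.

fs/2 = 8 MHz.
47.65 MHz mod fs = 15.65 MHz.
15.65 MHz > fs/2 = 8 MHz, folds to fs − 15.65 MHz = 0.35 MHz.
57.05 MHz mod fs = 9.05 MHz.
9.05 MHz > fs/2 = 8 MHz, folds to fs − 9.05 MHz = 6.95 MHz.
16.35 MHz mod fs = 0.35 MHz.
0.35 MHz ≤ fs/2 = 8 MHz, appears at 0.35 MHz.
11.85 MHz > fs/2 = 8 MHz, folds to fs − 11.85 MHz = 4.15 MHz.
16.35 MHz and 47.65 MHz both map to 0.35 MHz.

16.35 MHz, 47.65 MHz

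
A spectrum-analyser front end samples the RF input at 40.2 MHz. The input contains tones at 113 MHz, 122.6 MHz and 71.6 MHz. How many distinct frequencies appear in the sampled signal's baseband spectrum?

3

fs/2 = 20.1 MHz.
113 MHz mod fs = 32.6 MHz.
32.6 MHz > fs/2 = 20.1 MHz, folds to fs − 32.6 MHz = 7.6 MHz.
122.6 MHz mod fs = 2 MHz.
2 MHz ≤ fs/2 = 20.1 MHz, appears at 2 MHz.
71.6 MHz mod fs = 31.4 MHz.
31.4 MHz > fs/2 = 20.1 MHz, folds to fs − 31.4 MHz = 8.8 MHz.
Distinct values: {2 MHz, 7.6 MHz, 8.8 MHz} → 3.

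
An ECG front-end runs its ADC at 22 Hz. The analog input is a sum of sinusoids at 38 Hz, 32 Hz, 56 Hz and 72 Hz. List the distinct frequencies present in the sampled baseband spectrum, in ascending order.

6 Hz, 10 Hz

fs/2 = 11 Hz.
38 Hz mod fs = 16 Hz.
16 Hz > fs/2 = 11 Hz, folds to fs − 16 Hz = 6 Hz.
32 Hz mod fs = 10 Hz.
10 Hz ≤ fs/2 = 11 Hz, appears at 10 Hz.
56 Hz mod fs = 12 Hz.
12 Hz > fs/2 = 11 Hz, folds to fs − 12 Hz = 10 Hz.
72 Hz mod fs = 6 Hz.
6 Hz ≤ fs/2 = 11 Hz, appears at 6 Hz.
Distinct values: {6 Hz, 10 Hz}.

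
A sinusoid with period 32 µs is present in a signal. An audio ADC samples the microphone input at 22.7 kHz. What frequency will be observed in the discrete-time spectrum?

T = 32 µs → f = 1/T = 31.25 kHz.
31.25 kHz mod fs = 8.55 kHz.
8.55 kHz ≤ fs/2 = 11.35 kHz, appears at 8.55 kHz.

8.55 kHz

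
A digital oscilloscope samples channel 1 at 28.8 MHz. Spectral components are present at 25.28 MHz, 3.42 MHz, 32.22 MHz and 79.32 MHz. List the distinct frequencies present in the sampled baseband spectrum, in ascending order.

3.42 MHz, 3.52 MHz, 7.08 MHz

fs/2 = 14.4 MHz.
25.28 MHz > fs/2 = 14.4 MHz, folds to fs − 25.28 MHz = 3.52 MHz.
3.42 MHz ≤ fs/2 = 14.4 MHz, passes unchanged.
32.22 MHz mod fs = 3.42 MHz.
3.42 MHz ≤ fs/2 = 14.4 MHz, appears at 3.42 MHz.
79.32 MHz mod fs = 21.72 MHz.
21.72 MHz > fs/2 = 14.4 MHz, folds to fs − 21.72 MHz = 7.08 MHz.
Distinct values: {3.42 MHz, 3.52 MHz, 7.08 MHz}.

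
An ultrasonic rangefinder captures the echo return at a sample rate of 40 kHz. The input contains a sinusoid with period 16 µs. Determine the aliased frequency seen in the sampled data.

17.5 kHz

T = 16 µs → f = 1/T = 62.5 kHz.
62.5 kHz mod fs = 22.5 kHz.
22.5 kHz > fs/2 = 20 kHz, folds to fs − 22.5 kHz = 17.5 kHz.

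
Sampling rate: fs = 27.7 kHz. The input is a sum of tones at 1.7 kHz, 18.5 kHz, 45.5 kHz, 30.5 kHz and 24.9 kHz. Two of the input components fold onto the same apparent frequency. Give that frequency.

2.8 kHz

fs/2 = 13.85 kHz.
1.7 kHz ≤ fs/2 = 13.85 kHz, passes unchanged.
18.5 kHz > fs/2 = 13.85 kHz, folds to fs − 18.5 kHz = 9.2 kHz.
45.5 kHz mod fs = 17.8 kHz.
17.8 kHz > fs/2 = 13.85 kHz, folds to fs − 17.8 kHz = 9.9 kHz.
30.5 kHz mod fs = 2.8 kHz.
2.8 kHz ≤ fs/2 = 13.85 kHz, appears at 2.8 kHz.
24.9 kHz > fs/2 = 13.85 kHz, folds to fs − 24.9 kHz = 2.8 kHz.
24.9 kHz and 30.5 kHz both map to 2.8 kHz.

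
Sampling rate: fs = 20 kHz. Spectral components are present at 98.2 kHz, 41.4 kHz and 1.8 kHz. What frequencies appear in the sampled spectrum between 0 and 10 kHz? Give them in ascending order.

fs/2 = 10 kHz.
98.2 kHz mod fs = 18.2 kHz.
18.2 kHz > fs/2 = 10 kHz, folds to fs − 18.2 kHz = 1.8 kHz.
41.4 kHz mod fs = 1.4 kHz.
1.4 kHz ≤ fs/2 = 10 kHz, appears at 1.4 kHz.
1.8 kHz ≤ fs/2 = 10 kHz, passes unchanged.
Distinct values: {1.4 kHz, 1.8 kHz}.

1.4 kHz, 1.8 kHz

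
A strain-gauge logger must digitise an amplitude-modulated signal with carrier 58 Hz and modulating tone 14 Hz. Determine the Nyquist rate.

144 Hz

AM sidebands sit at fc ± fm = 44 Hz and 72 Hz.
Highest-frequency component: 72 Hz.
Nyquist rate = 2 × 72 Hz = 144 Hz.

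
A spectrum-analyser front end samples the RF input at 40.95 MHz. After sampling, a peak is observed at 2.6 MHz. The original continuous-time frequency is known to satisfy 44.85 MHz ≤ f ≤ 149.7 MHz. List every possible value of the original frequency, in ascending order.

Frequencies that alias to 2.6 MHz are k·fs ± 2.6 MHz for integer k ≥ 0.
k=0: 2.6 MHz.
k=1: 38.35 MHz, 43.55 MHz.
k=2: 79.3 MHz, 84.5 MHz.
k=3: 120.25 MHz, 125.45 MHz.
k=4: 161.2 MHz, 166.4 MHz.
Within [44.85 MHz, 149.7 MHz]: 79.3 MHz, 84.5 MHz, 120.25 MHz, 125.45 MHz.

79.3 MHz, 84.5 MHz, 120.25 MHz, 125.45 MHz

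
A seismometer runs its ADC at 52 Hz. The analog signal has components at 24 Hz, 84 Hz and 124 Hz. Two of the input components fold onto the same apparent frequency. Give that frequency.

20 Hz

fs/2 = 26 Hz.
24 Hz ≤ fs/2 = 26 Hz, passes unchanged.
84 Hz mod fs = 32 Hz.
32 Hz > fs/2 = 26 Hz, folds to fs − 32 Hz = 20 Hz.
124 Hz mod fs = 20 Hz.
20 Hz ≤ fs/2 = 26 Hz, appears at 20 Hz.
84 Hz and 124 Hz both map to 20 Hz.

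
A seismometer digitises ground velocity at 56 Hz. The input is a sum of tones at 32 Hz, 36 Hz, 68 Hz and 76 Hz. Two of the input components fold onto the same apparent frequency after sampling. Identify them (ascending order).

fs/2 = 28 Hz.
32 Hz > fs/2 = 28 Hz, folds to fs − 32 Hz = 24 Hz.
36 Hz > fs/2 = 28 Hz, folds to fs − 36 Hz = 20 Hz.
68 Hz mod fs = 12 Hz.
12 Hz ≤ fs/2 = 28 Hz, appears at 12 Hz.
76 Hz mod fs = 20 Hz.
20 Hz ≤ fs/2 = 28 Hz, appears at 20 Hz.
36 Hz and 76 Hz both map to 20 Hz.

36 Hz, 76 Hz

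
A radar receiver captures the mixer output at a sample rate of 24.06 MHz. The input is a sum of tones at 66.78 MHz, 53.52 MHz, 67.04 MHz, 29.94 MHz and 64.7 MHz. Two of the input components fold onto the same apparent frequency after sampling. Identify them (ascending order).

fs/2 = 12.03 MHz.
66.78 MHz mod fs = 18.66 MHz.
18.66 MHz > fs/2 = 12.03 MHz, folds to fs − 18.66 MHz = 5.4 MHz.
53.52 MHz mod fs = 5.4 MHz.
5.4 MHz ≤ fs/2 = 12.03 MHz, appears at 5.4 MHz.
67.04 MHz mod fs = 18.92 MHz.
18.92 MHz > fs/2 = 12.03 MHz, folds to fs − 18.92 MHz = 5.14 MHz.
29.94 MHz mod fs = 5.88 MHz.
5.88 MHz ≤ fs/2 = 12.03 MHz, appears at 5.88 MHz.
64.7 MHz mod fs = 16.58 MHz.
16.58 MHz > fs/2 = 12.03 MHz, folds to fs − 16.58 MHz = 7.48 MHz.
53.52 MHz and 66.78 MHz both map to 5.4 MHz.

53.52 MHz, 66.78 MHz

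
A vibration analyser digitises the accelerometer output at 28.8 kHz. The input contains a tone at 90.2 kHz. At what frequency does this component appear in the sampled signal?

3.8 kHz

90.2 kHz mod fs = 3.8 kHz.
3.8 kHz ≤ fs/2 = 14.4 kHz, appears at 3.8 kHz.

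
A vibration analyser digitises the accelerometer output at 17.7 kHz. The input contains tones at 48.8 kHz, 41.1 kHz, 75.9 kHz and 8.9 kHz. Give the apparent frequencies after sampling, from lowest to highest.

fs/2 = 8.85 kHz.
48.8 kHz mod fs = 13.4 kHz.
13.4 kHz > fs/2 = 8.85 kHz, folds to fs − 13.4 kHz = 4.3 kHz.
41.1 kHz mod fs = 5.7 kHz.
5.7 kHz ≤ fs/2 = 8.85 kHz, appears at 5.7 kHz.
75.9 kHz mod fs = 5.1 kHz.
5.1 kHz ≤ fs/2 = 8.85 kHz, appears at 5.1 kHz.
8.9 kHz > fs/2 = 8.85 kHz, folds to fs − 8.9 kHz = 8.8 kHz.
Distinct values: {4.3 kHz, 5.1 kHz, 5.7 kHz, 8.8 kHz}.

4.3 kHz, 5.1 kHz, 5.7 kHz, 8.8 kHz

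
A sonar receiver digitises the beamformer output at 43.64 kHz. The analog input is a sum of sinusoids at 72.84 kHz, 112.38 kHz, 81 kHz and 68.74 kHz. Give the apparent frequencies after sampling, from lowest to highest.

6.28 kHz, 14.44 kHz, 18.54 kHz

fs/2 = 21.82 kHz.
72.84 kHz mod fs = 29.2 kHz.
29.2 kHz > fs/2 = 21.82 kHz, folds to fs − 29.2 kHz = 14.44 kHz.
112.38 kHz mod fs = 25.1 kHz.
25.1 kHz > fs/2 = 21.82 kHz, folds to fs − 25.1 kHz = 18.54 kHz.
81 kHz mod fs = 37.36 kHz.
37.36 kHz > fs/2 = 21.82 kHz, folds to fs − 37.36 kHz = 6.28 kHz.
68.74 kHz mod fs = 25.1 kHz.
25.1 kHz > fs/2 = 21.82 kHz, folds to fs − 25.1 kHz = 18.54 kHz.
Distinct values: {6.28 kHz, 14.44 kHz, 18.54 kHz}.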